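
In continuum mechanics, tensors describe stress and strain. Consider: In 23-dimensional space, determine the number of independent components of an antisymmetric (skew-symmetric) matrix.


An antisymmetric rank-2 tensor satisfies A_{ij} = -A_{ji}, so diagonal entries are zero.
The independent components are the upper-triangular entries: C(n, 2) = n(n-1)/2.
n = 23
C(23, 2) = 23 * 22 / 2 = 506 / 2 = 253

253


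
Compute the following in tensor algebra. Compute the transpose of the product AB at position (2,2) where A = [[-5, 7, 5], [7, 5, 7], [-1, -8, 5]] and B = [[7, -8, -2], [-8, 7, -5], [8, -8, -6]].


(AB)^T_{ij} = (AB)_{ji} = sum_k A_{jk} B_{ki}.
For i=2, j=2 we need (AB)_{22}:
A_{21} * B_{12} = 7 * -8 = -56
A_{22} * B_{22} = 5 * 7 = 35
A_{23} * B_{32} = 7 * -8 = -56
Sum = -56 + 35 + -56 = -77

-77


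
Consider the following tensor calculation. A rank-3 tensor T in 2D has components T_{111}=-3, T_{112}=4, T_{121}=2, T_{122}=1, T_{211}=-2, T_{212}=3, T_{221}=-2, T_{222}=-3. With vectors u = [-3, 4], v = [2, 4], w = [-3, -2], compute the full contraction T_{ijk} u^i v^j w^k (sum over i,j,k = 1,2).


S = sum over i,j,k of T_{ijk} u_i v_j w_k. Expanding all 8 terms:
T_{111}*u_1*v_1*w_1 = -3*-3*2*-3 = -54  (running total: -54)
T_{112}*u_1*v_1*w_2 = 4*-3*2*-2 = 48  (running total: -6)
T_{121}*u_1*v_2*w_1 = 2*-3*4*-3 = 72  (running total: 66)
T_{122}*u_1*v_2*w_2 = 1*-3*4*-2 = 24  (running total: 90)
T_{211}*u_2*v_1*w_1 = -2*4*2*-3 = 48  (running total: 138)
T_{212}*u_2*v_1*w_2 = 3*4*2*-2 = -48  (running total: 90)
T_{221}*u_2*v_2*w_1 = -2*4*4*-3 = 96  (running total: 186)
T_{222}*u_2*v_2*w_2 = -3*4*4*-2 = 96  (running total: 282)
S = 282

282


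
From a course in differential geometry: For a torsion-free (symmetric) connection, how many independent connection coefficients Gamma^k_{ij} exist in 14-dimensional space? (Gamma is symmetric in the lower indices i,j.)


Christoffel symbols Gamma^k_{ij} are symmetric in i,j, so there are d * d(d+1)/2 independent symbols.
d = 14
d(d+1)/2 = 14 * 15 / 2 = 105
Total = 14 * 105 = 1470

1470


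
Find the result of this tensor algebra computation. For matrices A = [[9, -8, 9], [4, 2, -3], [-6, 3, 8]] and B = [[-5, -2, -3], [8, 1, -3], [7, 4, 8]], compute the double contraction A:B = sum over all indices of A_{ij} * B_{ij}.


A:B = sum over all i,j of A_{ij} * B_{ij}.
Row 1: 9*-5=-45, -8*-2=16, 9*-3=-27 => row sum = -56
Row 2: 4*8=32, 2*1=2, -3*-3=9 => row sum = 43
Row 3: -6*7=-42, 3*4=12, 8*8=64 => row sum = 34
Total = -56 + 43 + 34 = 21

21


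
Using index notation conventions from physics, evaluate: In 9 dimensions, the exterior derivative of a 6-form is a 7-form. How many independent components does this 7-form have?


The exterior derivative of a p-form is a (p+1)-form.
Its number of independent components is C(n, p+1).
n = 9, p+1 = 7
C(9, 7) = 36

36


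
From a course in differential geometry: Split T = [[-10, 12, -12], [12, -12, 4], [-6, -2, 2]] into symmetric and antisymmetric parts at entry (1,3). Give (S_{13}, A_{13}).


T_{13} = -12
T_{31} = -6
S_{13} = (-12 + -6)/2 = -18/2 = -9
A_{13} = (-12 - -6)/2 = -6/2 = -3
Check: S + A = -9 + -3 = -12 = T_{13}.

(-9, -3)


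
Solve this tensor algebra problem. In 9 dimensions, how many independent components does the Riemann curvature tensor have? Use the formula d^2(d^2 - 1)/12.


The Riemann tensor in d dimensions has d^2(d^2 - 1)/12 independent components.
d = 9, so d^2 = 81
d^2 - 1 = 80
d^2(d^2 - 1) = 81 * 80 = 6480
Divide by 12: 6480 / 12 = 540

540


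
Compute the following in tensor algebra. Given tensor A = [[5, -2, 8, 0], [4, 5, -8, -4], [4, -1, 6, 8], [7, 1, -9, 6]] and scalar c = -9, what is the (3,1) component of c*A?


Scalar multiplication: (cA)_{ij} = c * A_{ij}.
c = -9
A_{31} = 4
(cA)_{31} = -9 * 4 = -36

-36


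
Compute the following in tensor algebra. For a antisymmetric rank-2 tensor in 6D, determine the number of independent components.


A antisymmetric rank-2 tensor in d dimensions has d(d-1)/2 independent components.
d = 6
d(d-1)/2 = 6 * 5 / 2 = 30 / 2 = 15

15


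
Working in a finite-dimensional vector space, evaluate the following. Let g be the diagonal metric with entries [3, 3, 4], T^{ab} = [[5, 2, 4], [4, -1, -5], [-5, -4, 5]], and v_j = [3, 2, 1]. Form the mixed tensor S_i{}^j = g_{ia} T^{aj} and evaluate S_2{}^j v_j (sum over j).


Step 1: lower the first index. For a diagonal metric, g_{ia} T^{aj} = g_{ii} T^{ij} (no sum on i).
g_{22} = 3
S_2{}^1 = 3 * T^{21} = 3 * 4 = 12
S_2{}^2 = 3 * T^{22} = 3 * -1 = -3
S_2{}^3 = 3 * T^{23} = 3 * -5 = -15
Step 2: contract S_2{}^j with v_j.
S_2{}^1 * v_1 = 12 * 3 = 36
S_2{}^2 * v_2 = -3 * 2 = -6
S_2{}^3 * v_3 = -15 * 1 = -15
Result = 36 + -6 + -15 = 15

15


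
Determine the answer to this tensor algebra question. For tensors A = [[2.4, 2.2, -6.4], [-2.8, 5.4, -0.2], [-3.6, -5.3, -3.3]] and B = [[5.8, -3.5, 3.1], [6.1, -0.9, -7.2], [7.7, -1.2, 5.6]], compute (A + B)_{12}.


Tensor addition is component-wise: (A + B)_{ij} = A_{ij} + B_{ij}.
A_{12} = 2.2
B_{12} = -3.5
(A + B)_{12} = 2.2 + -3.5 = -1.3

-1.3


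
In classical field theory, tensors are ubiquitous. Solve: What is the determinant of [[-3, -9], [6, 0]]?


For a 2x2 matrix [[a, b], [c, d]], det = a*d - b*c.
a = -3, b = -9, c = 6, d = 0
a*d = -3 * 0 = 0
b*c = -9 * 6 = -54
det = 0 - -54 = 54

54


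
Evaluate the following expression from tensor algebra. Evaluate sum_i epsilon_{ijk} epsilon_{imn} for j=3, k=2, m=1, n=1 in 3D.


Using the identity: epsilon_{ijk} epsilon_{imn} = delta_{jm} delta_{kn} - delta_{jn} delta_{km}.
delta_{31} = 0
delta_{21} = 0
delta_{31} = 0
delta_{21} = 0
Result = 0 * 0 - 0 * 0 = 0 - 0 = 0

0


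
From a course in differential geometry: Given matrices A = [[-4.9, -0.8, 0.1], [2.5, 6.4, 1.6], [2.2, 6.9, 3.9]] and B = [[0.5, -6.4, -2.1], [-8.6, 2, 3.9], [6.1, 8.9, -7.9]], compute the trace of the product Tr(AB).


Tr(AB) = sum_i (AB)_{ii} where (AB)_{ii} = sum_k A_{ik} B_{ki}.
(AB)_{11} = -4.9*0.5 + -0.8*-8.6 + 0.1*6.1 = 5.04
(AB)_{22} = 2.5*-6.4 + 6.4*2 + 1.6*8.9 = 11.04
(AB)_{33} = 2.2*-2.1 + 6.9*3.9 + 3.9*-7.9 = -8.52
Tr(AB) = 5.04 + 11.04 + -8.52 = 7.56

7.56


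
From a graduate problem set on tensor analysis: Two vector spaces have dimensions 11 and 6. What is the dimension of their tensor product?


The dimension of a tensor product is the product of dimensions.
dim(V) = 11, dim(W) = 6
dim(V (x) W) = 11 * 6 = 66

66


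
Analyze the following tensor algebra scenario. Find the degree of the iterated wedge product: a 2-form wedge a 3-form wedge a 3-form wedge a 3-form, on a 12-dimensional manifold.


The degree of a wedge product is the sum of the degrees of the individual forms.
Degrees: 2, 3, 3, 3
Total degree = 2 + 3 + 3 + 3 = 11

11


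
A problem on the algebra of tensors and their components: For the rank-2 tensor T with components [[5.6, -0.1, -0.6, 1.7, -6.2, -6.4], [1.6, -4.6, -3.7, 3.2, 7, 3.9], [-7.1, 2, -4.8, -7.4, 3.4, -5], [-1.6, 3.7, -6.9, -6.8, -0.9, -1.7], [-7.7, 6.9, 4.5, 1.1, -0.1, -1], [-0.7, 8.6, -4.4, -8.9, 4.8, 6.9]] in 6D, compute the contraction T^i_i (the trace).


The contraction (trace) of a rank-2 tensor is the sum of its diagonal elements.
Diagonal entries: A[1,1] = 5.6, A[2,2] = -4.6, A[3,3] = -4.8, A[4,4] = -6.8, A[5,5] = -0.1, A[6,6] = 6.9
Tr(A) = 5.6 + -4.6 + -4.8 + -6.8 + -0.1 + 6.9 = -3.8

-3.8


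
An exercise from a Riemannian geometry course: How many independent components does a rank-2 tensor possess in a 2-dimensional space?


The number of components of a rank-r tensor in d dimensions is d^r.
Here d = 2 and r = 2.
2^2 = 4

4


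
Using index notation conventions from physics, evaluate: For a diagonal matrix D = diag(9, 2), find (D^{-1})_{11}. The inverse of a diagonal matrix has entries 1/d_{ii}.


For a diagonal matrix, the inverse has entries (D^{-1})_{ii} = 1/d_{ii}.
The diagonal entries are: d_{11} = 9, d_{22} = 2
We need (D^{-1})_{11} = 1/d_{11} = 1/9 = 1/9

1/9


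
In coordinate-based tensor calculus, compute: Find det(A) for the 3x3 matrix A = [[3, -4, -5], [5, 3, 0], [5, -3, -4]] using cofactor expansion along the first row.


Expanding along the first row, det(A) = a11*M_11 - a12*M_12 + a13*M_13, where M_1j is the (1,j) minor.
Minor M_11 = 3*-4 - 0*-3 = -12
Minor M_12 = 5*-4 - 0*5 = -20
Minor M_13 = 5*-3 - 3*5 = -30
det = 3*(-12) - -4*(-20) + -5*(-30)
    = -36 - 80 + 150
    = 34

34


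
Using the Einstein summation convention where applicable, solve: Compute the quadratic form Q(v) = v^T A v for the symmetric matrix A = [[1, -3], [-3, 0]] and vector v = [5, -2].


First compute Av:
(Av)_1 = 1*5 + -3*-2 = 11
(Av)_2 = -3*5 + 0*-2 = -15
Av = [11, -15]
Then v^T (Av) = 5*11 + -2*-15
= 55 + 30 = 85

85


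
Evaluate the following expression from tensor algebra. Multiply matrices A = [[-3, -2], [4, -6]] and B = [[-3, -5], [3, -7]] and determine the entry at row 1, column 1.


(AB)_{ij} = sum_k A_{ik} B_{kj}.
For i=1, j=1:
A_{11} * B_{11} = -3 * -3 = 9
A_{12} * B_{21} = -2 * 3 = -6
Sum = 9 + -6 = 3

3


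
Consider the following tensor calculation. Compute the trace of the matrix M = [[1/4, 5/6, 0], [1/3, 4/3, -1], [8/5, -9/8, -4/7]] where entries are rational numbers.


The trace is the sum of diagonal entries.
Diagonal: M[1,1] = 1/4, M[2,2] = 4/3, M[3,3] = -4/7
Tr(M) = 1/4 + 4/3 + -4/7
Computing step by step:
After adding M[1,1]: 1/4
After adding M[2,2]: 19/12
After adding M[3,3]: 85/84
Tr(M) = 85/84

85/84


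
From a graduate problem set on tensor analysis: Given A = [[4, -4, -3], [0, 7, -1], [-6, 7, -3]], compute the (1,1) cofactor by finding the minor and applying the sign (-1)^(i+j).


To find cofactor C_{11}, delete row 1 and column 1.
The resulting 2x2 submatrix is: [[7, -1], [7, -3]]
Minor M_{11} = 7*-3 - -1*7
  = -21 - -7 = -14
Sign = (-1)^(1+1) = (-1)^2 = 1
Cofactor C_{11} = 1 * -14 = -14

-14


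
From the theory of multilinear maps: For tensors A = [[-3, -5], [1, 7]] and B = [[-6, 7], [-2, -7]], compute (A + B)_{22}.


Tensor addition is component-wise: (A + B)_{ij} = A_{ij} + B_{ij}.
A_{22} = 7
B_{22} = -7
(A + B)_{22} = 7 + -7 = 0

0


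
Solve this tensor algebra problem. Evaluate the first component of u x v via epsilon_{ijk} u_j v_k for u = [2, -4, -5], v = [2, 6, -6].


(u x v)_1 = sum_{j,k} epsilon_{1jk} u_j v_k. Only permutations of (1,2,3) contribute; the two non-zero terms are:
eps_{123} u_2 v_3 = 1 * -4 * -6 = 24
eps_{132} u_3 v_2 = -1 * -5 * 6 = 30
(u x v)_1 = 54

54


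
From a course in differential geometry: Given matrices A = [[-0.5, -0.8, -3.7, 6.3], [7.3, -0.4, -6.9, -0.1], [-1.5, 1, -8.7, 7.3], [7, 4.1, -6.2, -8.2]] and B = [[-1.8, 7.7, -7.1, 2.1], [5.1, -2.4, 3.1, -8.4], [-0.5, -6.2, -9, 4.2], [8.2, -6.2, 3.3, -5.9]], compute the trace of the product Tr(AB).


Tr(AB) = sum_i (AB)_{ii} where (AB)_{ii} = sum_k A_{ik} B_{ki}.
(AB)_{11} = -0.5*-1.8 + -0.8*5.1 + -3.7*-0.5 + 6.3*8.2 = 50.33
(AB)_{22} = 7.3*7.7 + -0.4*-2.4 + -6.9*-6.2 + -0.1*-6.2 = 100.57
(AB)_{33} = -1.5*-7.1 + 1*3.1 + -8.7*-9 + 7.3*3.3 = 116.14
(AB)_{44} = 7*2.1 + 4.1*-8.4 + -6.2*4.2 + -8.2*-5.9 = 2.6
Tr(AB) = 50.33 + 100.57 + 116.14 + 2.6 = 269.64

269.64


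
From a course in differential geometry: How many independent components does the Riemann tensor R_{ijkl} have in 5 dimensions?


The Riemann tensor in d dimensions has d^2(d^2 - 1)/12 independent components.
d = 5, so d^2 = 25
d^2 - 1 = 24
d^2(d^2 - 1) = 25 * 24 = 600
Divide by 12: 600 / 12 = 50

50


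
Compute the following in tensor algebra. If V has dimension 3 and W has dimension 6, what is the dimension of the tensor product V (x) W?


The dimension of a tensor product is the product of dimensions.
dim(V) = 3, dim(W) = 6
dim(V (x) W) = 3 * 6 = 18

18


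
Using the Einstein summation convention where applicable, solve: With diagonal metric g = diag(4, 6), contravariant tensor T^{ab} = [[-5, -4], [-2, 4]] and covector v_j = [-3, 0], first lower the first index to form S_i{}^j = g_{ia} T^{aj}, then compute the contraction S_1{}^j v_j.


Step 1: lower the first index. For a diagonal metric, g_{ia} T^{aj} = g_{ii} T^{ij} (no sum on i).
g_{11} = 4
S_1{}^1 = 4 * T^{11} = 4 * -5 = -20
S_1{}^2 = 4 * T^{12} = 4 * -4 = -16
Step 2: contract S_1{}^j with v_j.
S_1{}^1 * v_1 = -20 * -3 = 60
S_1{}^2 * v_2 = -16 * 0 = 0
Result = 60 + 0 = 60

60


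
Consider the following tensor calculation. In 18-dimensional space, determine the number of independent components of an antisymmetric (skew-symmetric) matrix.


An antisymmetric rank-2 tensor satisfies A_{ij} = -A_{ji}, so diagonal entries are zero.
The independent components are the upper-triangular entries: C(n, 2) = n(n-1)/2.
n = 18
C(18, 2) = 18 * 17 / 2 = 306 / 2 = 153

153


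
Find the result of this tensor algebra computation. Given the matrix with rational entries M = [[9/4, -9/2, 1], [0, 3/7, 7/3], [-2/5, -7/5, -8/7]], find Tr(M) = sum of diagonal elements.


The trace is the sum of diagonal entries.
Diagonal: M[1,1] = 9/4, M[2,2] = 3/7, M[3,3] = -8/7
Tr(M) = 9/4 + 3/7 + -8/7
Computing step by step:
After adding M[1,1]: 9/4
After adding M[2,2]: 75/28
After adding M[3,3]: 43/28
Tr(M) = 43/28

43/28


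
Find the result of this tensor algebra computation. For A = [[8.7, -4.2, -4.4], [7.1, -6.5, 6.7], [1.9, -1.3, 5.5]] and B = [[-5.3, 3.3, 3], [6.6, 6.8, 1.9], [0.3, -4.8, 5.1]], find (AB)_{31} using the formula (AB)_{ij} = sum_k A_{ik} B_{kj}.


(AB)_{ij} = sum_k A_{ik} B_{kj}.
For i=3, j=1:
A_{31} * B_{11} = 1.9 * -5.3 = -10.07
A_{32} * B_{21} = -1.3 * 6.6 = -8.58
A_{33} * B_{31} = 5.5 * 0.3 = 1.65
Sum = -10.07 + -8.58 + 1.65 = -17

-17


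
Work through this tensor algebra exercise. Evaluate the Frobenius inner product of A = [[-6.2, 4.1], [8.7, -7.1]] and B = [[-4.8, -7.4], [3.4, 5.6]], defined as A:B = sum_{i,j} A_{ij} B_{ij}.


A:B = sum over all i,j of A_{ij} * B_{ij}.
Row 1: -6.2*-4.8=29.76, 4.1*-7.4=-30.34 => row sum = -0.58
Row 2: 8.7*3.4=29.58, -7.1*5.6=-39.76 => row sum = -10.18
Total = -0.58 + -10.18 = -10.76

-10.76


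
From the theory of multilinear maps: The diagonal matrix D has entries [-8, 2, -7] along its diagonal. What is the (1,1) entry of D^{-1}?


For a diagonal matrix, the inverse has entries (D^{-1})_{ii} = 1/d_{ii}.
The diagonal entries are: d_{11} = -8, d_{22} = 2, d_{33} = -7
We need (D^{-1})_{11} = 1/d_{11} = 1/-8 = -1/8

-1/8


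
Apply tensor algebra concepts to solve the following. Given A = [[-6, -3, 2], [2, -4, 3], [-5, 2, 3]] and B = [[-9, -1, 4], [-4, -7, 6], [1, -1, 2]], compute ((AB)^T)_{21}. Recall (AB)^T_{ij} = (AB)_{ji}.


(AB)^T_{ij} = (AB)_{ji} = sum_k A_{jk} B_{ki}.
For i=2, j=1 we need (AB)_{12}:
A_{11} * B_{12} = -6 * -1 = 6
A_{12} * B_{22} = -3 * -7 = 21
A_{13} * B_{32} = 2 * -1 = -2
Sum = 6 + 21 + -2 = 25

25


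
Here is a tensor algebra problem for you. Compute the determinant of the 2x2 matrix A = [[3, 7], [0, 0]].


For a 2x2 matrix [[a, b], [c, d]], det = a*d - b*c.
a = 3, b = 7, c = 0, d = 0
a*d = 3 * 0 = 0
b*c = 7 * 0 = 0
det = 0 - 0 = 0

0


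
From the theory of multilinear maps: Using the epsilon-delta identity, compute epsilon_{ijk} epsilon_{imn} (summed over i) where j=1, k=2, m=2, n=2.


Using the identity: epsilon_{ijk} epsilon_{imn} = delta_{jm} delta_{kn} - delta_{jn} delta_{km}.
delta_{12} = 0
delta_{22} = 1
delta_{12} = 0
delta_{22} = 1
Result = 0 * 1 - 0 * 1 = 0 - 0 = 0

0


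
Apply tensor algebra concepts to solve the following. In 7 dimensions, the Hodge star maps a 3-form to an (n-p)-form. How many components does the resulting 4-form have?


The Hodge dual of a p-form on an n-dimensional manifold is an (n-p)-form.
n = 7, p = 3, so dual degree = 7 - 3 = 4
The number of components is C(n, n-p) = C(7, 4) = 35

35


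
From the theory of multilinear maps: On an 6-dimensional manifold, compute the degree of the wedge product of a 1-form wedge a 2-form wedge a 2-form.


The degree of a wedge product is the sum of the degrees of the individual forms.
Degrees: 1, 2, 2
Total degree = 1 + 2 + 2 = 5

5


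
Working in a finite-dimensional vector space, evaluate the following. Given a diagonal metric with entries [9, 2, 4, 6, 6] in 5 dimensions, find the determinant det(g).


For a diagonal metric, the determinant is the product of diagonal entries.
Diagonal entries: 9, 2, 4, 6, 6
det(g) = 9 * 2 * 4 * 6 * 6 = 2592

2592


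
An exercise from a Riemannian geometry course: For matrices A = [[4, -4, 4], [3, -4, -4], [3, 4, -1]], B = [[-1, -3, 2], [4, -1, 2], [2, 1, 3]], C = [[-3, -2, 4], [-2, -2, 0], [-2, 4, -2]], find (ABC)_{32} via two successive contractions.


(ABC)_{32} = sum_m (AB)_{3m} C_{m2}. First compute row 3 of AB.
(AB)_{31} = 3*-1 + 4*4 + -1*2 = 11
(AB)_{32} = 3*-3 + 4*-1 + -1*1 = -14
(AB)_{33} = 3*2 + 4*2 + -1*3 = 11
Now contract with column 2 of C:
(AB)_{31} * C_{12} = 11 * -2 = -22
(AB)_{32} * C_{22} = -14 * -2 = 28
(AB)_{33} * C_{32} = 11 * 4 = 44
(ABC)_{32} = -22 + 28 + 44 = 50

50


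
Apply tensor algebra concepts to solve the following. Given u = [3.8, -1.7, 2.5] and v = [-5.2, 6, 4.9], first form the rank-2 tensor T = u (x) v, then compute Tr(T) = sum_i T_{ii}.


The outer product gives T_{ij} = u_i v_j.
The trace (contraction) is Tr(T) = sum_i T_{ii} = sum_i u_i v_i.
Diagonal entries:
T_{11} = u_1 * v_1 = 3.8 * -5.2 = -19.76
T_{22} = u_2 * v_2 = -1.7 * 6 = -10.2
T_{33} = u_3 * v_3 = 2.5 * 4.9 = 12.25
Tr(T) = -19.76 + -10.2 + 12.25 = -17.71

-17.71


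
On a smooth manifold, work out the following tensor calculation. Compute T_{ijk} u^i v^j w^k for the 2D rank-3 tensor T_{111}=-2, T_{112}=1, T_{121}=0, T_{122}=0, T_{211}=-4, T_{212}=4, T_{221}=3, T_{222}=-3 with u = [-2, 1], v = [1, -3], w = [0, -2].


S = sum over i,j,k of T_{ijk} u_i v_j w_k. Expanding all 8 terms:
T_{111}*u_1*v_1*w_1 = -2*-2*1*0 = 0  (running total: 0)
T_{112}*u_1*v_1*w_2 = 1*-2*1*-2 = 4  (running total: 4)
T_{121}*u_1*v_2*w_1 = 0*-2*-3*0 = 0  (running total: 4)
T_{122}*u_1*v_2*w_2 = 0*-2*-3*-2 = 0  (running total: 4)
T_{211}*u_2*v_1*w_1 = -4*1*1*0 = 0  (running total: 4)
T_{212}*u_2*v_1*w_2 = 4*1*1*-2 = -8  (running total: -4)
T_{221}*u_2*v_2*w_1 = 3*1*-3*0 = 0  (running total: -4)
T_{222}*u_2*v_2*w_2 = -3*1*-3*-2 = -18  (running total: -22)
S = -22

-22


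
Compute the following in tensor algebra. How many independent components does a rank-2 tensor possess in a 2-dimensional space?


The number of components of a rank-r tensor in d dimensions is d^r.
Here d = 2 and r = 2.
2^2 = 4

4


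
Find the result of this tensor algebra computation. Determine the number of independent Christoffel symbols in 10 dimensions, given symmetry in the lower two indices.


Christoffel symbols Gamma^k_{ij} are symmetric in i,j, so there are d * d(d+1)/2 independent symbols.
d = 10
d(d+1)/2 = 10 * 11 / 2 = 55
Total = 10 * 55 = 550

550


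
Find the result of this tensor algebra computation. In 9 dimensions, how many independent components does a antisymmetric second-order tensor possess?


A antisymmetric rank-2 tensor in d dimensions has d(d-1)/2 independent components.
d = 9
d(d-1)/2 = 9 * 8 / 2 = 72 / 2 = 36

36


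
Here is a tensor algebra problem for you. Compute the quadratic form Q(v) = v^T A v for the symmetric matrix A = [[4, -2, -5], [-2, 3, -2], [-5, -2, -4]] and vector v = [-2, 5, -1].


First compute Av:
(Av)_1 = 4*-2 + -2*5 + -5*-1 = -13
(Av)_2 = -2*-2 + 3*5 + -2*-1 = 21
(Av)_3 = -5*-2 + -2*5 + -4*-1 = 4
Av = [-13, 21, 4]
Then v^T (Av) = -2*-13 + 5*21 + -1*4
= 26 + 105 + -4 = 127

127


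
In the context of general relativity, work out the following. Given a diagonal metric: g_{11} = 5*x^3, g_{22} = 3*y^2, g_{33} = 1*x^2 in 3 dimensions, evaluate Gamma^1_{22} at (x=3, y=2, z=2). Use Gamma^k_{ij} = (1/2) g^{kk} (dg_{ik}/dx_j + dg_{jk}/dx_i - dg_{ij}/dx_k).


For a diagonal metric, Gamma^k_{ij} = (1/2) g^{kk} (dg_{ik}/dx_j + dg_{jk}/dx_i - dg_{ij}/dx_k).
The metric is diagonal, so g_{ab} = 0 for a != b.
At the given point: g_{11} = 135, g_{22} = 12, g_{33} = 9
g^{11} = 1/135
dg_{21}/dx_2 = 0 (off-diagonal)
dg_{21}/dx_2 = 0 (off-diagonal)
dg_{22}/dx_1 = dg_{22}/dx_1 = 0
Numerator = 0 + 0 - 0 = 0
Gamma^1_{22} = 0 / (2 * 135) = 0

0


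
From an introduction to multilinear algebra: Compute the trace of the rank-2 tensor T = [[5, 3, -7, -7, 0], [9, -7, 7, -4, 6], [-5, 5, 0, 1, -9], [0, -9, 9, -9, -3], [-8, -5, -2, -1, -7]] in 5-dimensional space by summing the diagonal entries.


The contraction (trace) of a rank-2 tensor is the sum of its diagonal elements.
Diagonal entries: A[1,1] = 5, A[2,2] = -7, A[3,3] = 0, A[4,4] = -9, A[5,5] = -7
Tr(A) = 5 + -7 + 0 + -9 + -7 = -18

-18


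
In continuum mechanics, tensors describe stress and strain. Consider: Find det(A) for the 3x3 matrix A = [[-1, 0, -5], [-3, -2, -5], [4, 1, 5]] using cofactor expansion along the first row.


Expanding along the first row, det(A) = a11*M_11 - a12*M_12 + a13*M_13, where M_1j is the (1,j) minor.
Minor M_11 = -2*5 - -5*1 = -5
Minor M_12 = -3*5 - -5*4 = 5
Minor M_13 = -3*1 - -2*4 = 5
det = -1*(-5) - 0*(5) + -5*(5)
    = 5 - 0 + -25
    = -20

-20


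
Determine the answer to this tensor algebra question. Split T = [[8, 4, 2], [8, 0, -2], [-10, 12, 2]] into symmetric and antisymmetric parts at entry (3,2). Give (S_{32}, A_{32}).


T_{32} = 12
T_{23} = -2
S_{32} = (12 + -2)/2 = 10/2 = 5
A_{32} = (12 - -2)/2 = 14/2 = 7
Check: S + A = 5 + 7 = 12 = T_{32}.

(5, 7)


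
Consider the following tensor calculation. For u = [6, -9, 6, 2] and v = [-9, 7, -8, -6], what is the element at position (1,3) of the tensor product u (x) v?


The outer product entry T_{ij} = u_i * v_j.
We need i=1, j=3.
u_1 = 6, v_3 = -8
T_{1,3} = 6 * -8 = -48

-48


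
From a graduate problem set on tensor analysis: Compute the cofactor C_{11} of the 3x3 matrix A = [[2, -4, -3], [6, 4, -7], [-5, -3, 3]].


To find cofactor C_{11}, delete row 1 and column 1.
The resulting 2x2 submatrix is: [[4, -7], [-3, 3]]
Minor M_{11} = 4*3 - -7*-3
  = 12 - 21 = -9
Sign = (-1)^(1+1) = (-1)^2 = 1
Cofactor C_{11} = 1 * -9 = -9

-9


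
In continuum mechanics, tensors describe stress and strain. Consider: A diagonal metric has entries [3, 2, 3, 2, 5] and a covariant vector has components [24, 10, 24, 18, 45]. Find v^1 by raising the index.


To raise an index with a diagonal metric: v^i = v_i / g_{ii}.
For index 1: v_1 = 24, g_{11} = 3
v^1 = 24 / 3 = 8

8


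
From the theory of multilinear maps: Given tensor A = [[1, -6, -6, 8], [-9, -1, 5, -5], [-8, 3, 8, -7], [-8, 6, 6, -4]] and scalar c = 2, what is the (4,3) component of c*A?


Scalar multiplication: (cA)_{ij} = c * A_{ij}.
c = 2
A_{43} = 6
(cA)_{43} = 2 * 6 = 12

12


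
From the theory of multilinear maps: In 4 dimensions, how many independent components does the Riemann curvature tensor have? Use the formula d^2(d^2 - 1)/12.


The Riemann tensor in d dimensions has d^2(d^2 - 1)/12 independent components.
d = 4, so d^2 = 16
d^2 - 1 = 15
d^2(d^2 - 1) = 16 * 15 = 240
Divide by 12: 240 / 12 = 20

20


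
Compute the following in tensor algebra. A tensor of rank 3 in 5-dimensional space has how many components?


The number of components of a rank-r tensor in d dimensions is d^r.
Here d = 5 and r = 3.
5^3 = 125

125


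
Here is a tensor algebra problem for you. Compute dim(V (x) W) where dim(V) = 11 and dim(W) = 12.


The dimension of a tensor product is the product of dimensions.
dim(V) = 11, dim(W) = 12
dim(V (x) W) = 11 * 12 = 132

132


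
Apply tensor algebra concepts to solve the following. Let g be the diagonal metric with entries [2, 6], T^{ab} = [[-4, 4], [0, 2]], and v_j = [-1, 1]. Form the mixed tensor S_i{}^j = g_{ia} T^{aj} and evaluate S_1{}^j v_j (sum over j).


Step 1: lower the first index. For a diagonal metric, g_{ia} T^{aj} = g_{ii} T^{ij} (no sum on i).
g_{11} = 2
S_1{}^1 = 2 * T^{11} = 2 * -4 = -8
S_1{}^2 = 2 * T^{12} = 2 * 4 = 8
Step 2: contract S_1{}^j with v_j.
S_1{}^1 * v_1 = -8 * -1 = 8
S_1{}^2 * v_2 = 8 * 1 = 8
Result = 8 + 8 = 16

16


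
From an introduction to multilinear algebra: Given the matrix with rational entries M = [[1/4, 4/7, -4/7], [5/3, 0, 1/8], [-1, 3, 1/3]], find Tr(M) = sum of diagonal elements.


The trace is the sum of diagonal entries.
Diagonal: M[1,1] = 1/4, M[2,2] = 0, M[3,3] = 1/3
Tr(M) = 1/4 + 0 + 1/3
Computing step by step:
After adding M[1,1]: 1/4
After adding M[2,2]: 1/4
After adding M[3,3]: 7/12
Tr(M) = 7/12

7/12


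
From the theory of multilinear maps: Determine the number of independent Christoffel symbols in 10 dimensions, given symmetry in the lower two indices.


Christoffel symbols Gamma^k_{ij} are symmetric in i,j, so there are d * d(d+1)/2 independent symbols.
d = 10
d(d+1)/2 = 10 * 11 / 2 = 55
Total = 10 * 55 = 550

550


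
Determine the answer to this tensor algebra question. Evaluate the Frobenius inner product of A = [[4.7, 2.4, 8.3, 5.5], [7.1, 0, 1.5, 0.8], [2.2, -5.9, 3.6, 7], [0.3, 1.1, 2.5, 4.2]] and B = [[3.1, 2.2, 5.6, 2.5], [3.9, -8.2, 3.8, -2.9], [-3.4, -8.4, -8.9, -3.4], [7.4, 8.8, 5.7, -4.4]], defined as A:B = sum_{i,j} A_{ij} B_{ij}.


A:B = sum over all i,j of A_{ij} * B_{ij}.
Row 1: 4.7*3.1=14.57, 2.4*2.2=5.28, 8.3*5.6=46.48, 5.5*2.5=13.75 => row sum = 80.08
Row 2: 7.1*3.9=27.69, 0*-8.2=0, 1.5*3.8=5.7, 0.8*-2.9=-2.32 => row sum = 31.07
Row 3: 2.2*-3.4=-7.48, -5.9*-8.4=49.56, 3.6*-8.9=-32.04, 7*-3.4=-23.8 => row sum = -13.76
Row 4: 0.3*7.4=2.22, 1.1*8.8=9.68, 2.5*5.7=14.25, 4.2*-4.4=-18.48 => row sum = 7.67
Total = 80.08 + 31.07 + -13.76 + 7.67 = 105.06

105.06


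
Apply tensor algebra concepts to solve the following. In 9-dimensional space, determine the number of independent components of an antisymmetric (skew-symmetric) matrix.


An antisymmetric rank-2 tensor satisfies A_{ij} = -A_{ji}, so diagonal entries are zero.
The independent components are the upper-triangular entries: C(n, 2) = n(n-1)/2.
n = 9
C(9, 2) = 9 * 8 / 2 = 72 / 2 = 36

36


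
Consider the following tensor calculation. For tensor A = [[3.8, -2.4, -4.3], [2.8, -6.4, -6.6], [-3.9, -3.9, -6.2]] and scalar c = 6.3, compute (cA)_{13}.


Scalar multiplication: (cA)_{ij} = c * A_{ij}.
c = 6.3
A_{13} = -4.3
(cA)_{13} = 6.3 * -4.3 = -27.09

-27.09


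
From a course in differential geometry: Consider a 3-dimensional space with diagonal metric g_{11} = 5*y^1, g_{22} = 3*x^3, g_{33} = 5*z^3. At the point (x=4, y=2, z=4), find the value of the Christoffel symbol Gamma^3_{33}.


For a diagonal metric, Gamma^k_{ij} = (1/2) g^{kk} (dg_{ik}/dx_j + dg_{jk}/dx_i - dg_{ij}/dx_k).
The metric is diagonal, so g_{ab} = 0 for a != b.
At the given point: g_{11} = 10, g_{22} = 192, g_{33} = 320
g^{33} = 1/320
dg_{33}/dx_3 = dg_{33}/dx_3 = 240
dg_{33}/dx_3 = dg_{33}/dx_3 = 240
dg_{33}/dx_3 = dg_{33}/dx_3 = 240
Numerator = 240 + 240 - 240 = 240
Gamma^3_{33} = 240 / (2 * 320) = 3/8

3/8


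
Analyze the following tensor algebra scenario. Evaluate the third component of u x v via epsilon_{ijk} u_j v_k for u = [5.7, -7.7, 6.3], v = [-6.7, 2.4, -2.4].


(u x v)_3 = sum_{j,k} epsilon_{3jk} u_j v_k. Only permutations of (1,2,3) contribute; the two non-zero terms are:
eps_{312} u_1 v_2 = 1 * 5.7 * 2.4 = 13.68
eps_{321} u_2 v_1 = -1 * -7.7 * -6.7 = -51.59
(u x v)_3 = -37.91

-37.91


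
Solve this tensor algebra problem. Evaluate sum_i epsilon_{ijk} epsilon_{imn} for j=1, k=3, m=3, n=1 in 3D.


Using the identity: epsilon_{ijk} epsilon_{imn} = delta_{jm} delta_{kn} - delta_{jn} delta_{km}.
delta_{13} = 0
delta_{31} = 0
delta_{11} = 1
delta_{33} = 1
Result = 0 * 0 - 1 * 1 = 0 - 1 = -1

-1


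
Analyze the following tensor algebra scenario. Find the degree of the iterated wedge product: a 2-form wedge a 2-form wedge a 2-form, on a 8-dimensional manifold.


The degree of a wedge product is the sum of the degrees of the individual forms.
Degrees: 2, 2, 2
Total degree = 2 + 2 + 2 = 6

6


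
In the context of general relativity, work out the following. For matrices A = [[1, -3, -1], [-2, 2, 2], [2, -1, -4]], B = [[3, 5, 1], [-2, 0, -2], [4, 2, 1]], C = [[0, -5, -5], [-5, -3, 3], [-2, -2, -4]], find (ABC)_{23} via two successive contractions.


(ABC)_{23} = sum_m (AB)_{2m} C_{m3}. First compute row 2 of AB.
(AB)_{21} = -2*3 + 2*-2 + 2*4 = -2
(AB)_{22} = -2*5 + 2*0 + 2*2 = -6
(AB)_{23} = -2*1 + 2*-2 + 2*1 = -4
Now contract with column 3 of C:
(AB)_{21} * C_{13} = -2 * -5 = 10
(AB)_{22} * C_{23} = -6 * 3 = -18
(AB)_{23} * C_{33} = -4 * -4 = 16
(ABC)_{23} = 10 + -18 + 16 = 8

8


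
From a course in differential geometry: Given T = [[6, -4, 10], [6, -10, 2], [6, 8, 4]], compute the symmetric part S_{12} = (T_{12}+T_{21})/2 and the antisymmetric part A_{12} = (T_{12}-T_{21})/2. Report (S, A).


T_{12} = -4
T_{21} = 6
S_{12} = (-4 + 6)/2 = 2/2 = 1
A_{12} = (-4 - 6)/2 = -10/2 = -5
Check: S + A = 1 + -5 = -4 = T_{12}.

(1, -5)


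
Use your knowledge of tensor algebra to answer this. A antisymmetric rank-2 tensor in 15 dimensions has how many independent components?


A antisymmetric rank-2 tensor in d dimensions has d(d-1)/2 independent components.
d = 15
d(d-1)/2 = 15 * 14 / 2 = 210 / 2 = 105

105


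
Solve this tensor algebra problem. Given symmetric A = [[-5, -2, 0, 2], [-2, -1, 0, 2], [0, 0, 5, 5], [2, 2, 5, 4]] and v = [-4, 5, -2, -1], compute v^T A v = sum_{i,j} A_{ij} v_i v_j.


First compute Av:
(Av)_1 = -5*-4 + -2*5 + 0*-2 + 2*-1 = 8
(Av)_2 = -2*-4 + -1*5 + 0*-2 + 2*-1 = 1
(Av)_3 = 0*-4 + 0*5 + 5*-2 + 5*-1 = -15
(Av)_4 = 2*-4 + 2*5 + 5*-2 + 4*-1 = -12
Av = [8, 1, -15, -12]
Then v^T (Av) = -4*8 + 5*1 + -2*-15 + -1*-12
= -32 + 5 + 30 + 12 = 15

15


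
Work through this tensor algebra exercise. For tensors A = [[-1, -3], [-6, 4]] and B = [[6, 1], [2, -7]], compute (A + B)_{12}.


Tensor addition is component-wise: (A + B)_{ij} = A_{ij} + B_{ij}.
A_{12} = -3
B_{12} = 1
(A + B)_{12} = -3 + 1 = -2

-2


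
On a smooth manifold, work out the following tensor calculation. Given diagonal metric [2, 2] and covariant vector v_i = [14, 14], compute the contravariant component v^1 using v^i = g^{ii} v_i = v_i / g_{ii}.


To raise an index with a diagonal metric: v^i = v_i / g_{ii}.
For index 1: v_1 = 14, g_{11} = 2
v^1 = 14 / 2 = 7

7


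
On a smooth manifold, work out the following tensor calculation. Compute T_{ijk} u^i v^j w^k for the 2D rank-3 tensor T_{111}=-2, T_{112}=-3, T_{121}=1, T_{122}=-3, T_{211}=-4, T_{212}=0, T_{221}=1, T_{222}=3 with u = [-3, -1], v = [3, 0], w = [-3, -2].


S = sum over i,j,k of T_{ijk} u_i v_j w_k. Expanding all 8 terms:
T_{111}*u_1*v_1*w_1 = -2*-3*3*-3 = -54  (running total: -54)
T_{112}*u_1*v_1*w_2 = -3*-3*3*-2 = -54  (running total: -108)
T_{121}*u_1*v_2*w_1 = 1*-3*0*-3 = 0  (running total: -108)
T_{122}*u_1*v_2*w_2 = -3*-3*0*-2 = 0  (running total: -108)
T_{211}*u_2*v_1*w_1 = -4*-1*3*-3 = -36  (running total: -144)
T_{212}*u_2*v_1*w_2 = 0*-1*3*-2 = 0  (running total: -144)
T_{221}*u_2*v_2*w_1 = 1*-1*0*-3 = 0  (running total: -144)
T_{222}*u_2*v_2*w_2 = 3*-1*0*-2 = 0  (running total: -144)
S = -144

-144


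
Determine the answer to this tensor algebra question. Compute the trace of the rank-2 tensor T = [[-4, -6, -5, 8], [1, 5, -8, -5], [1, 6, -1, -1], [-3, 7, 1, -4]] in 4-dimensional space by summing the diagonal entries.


The contraction (trace) of a rank-2 tensor is the sum of its diagonal elements.
Diagonal entries: A[1,1] = -4, A[2,2] = 5, A[3,3] = -1, A[4,4] = -4
Tr(A) = -4 + 5 + -1 + -4 = -4

-4


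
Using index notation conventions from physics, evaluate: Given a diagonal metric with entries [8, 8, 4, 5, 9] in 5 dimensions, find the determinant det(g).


For a diagonal metric, the determinant is the product of diagonal entries.
Diagonal entries: 8, 8, 4, 5, 9
det(g) = 8 * 8 * 4 * 5 * 9 = 11520

11520


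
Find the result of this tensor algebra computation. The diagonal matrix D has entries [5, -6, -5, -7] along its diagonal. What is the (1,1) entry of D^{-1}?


For a diagonal matrix, the inverse has entries (D^{-1})_{ii} = 1/d_{ii}.
The diagonal entries are: d_{11} = 5, d_{22} = -6, d_{33} = -5, d_{44} = -7
We need (D^{-1})_{11} = 1/d_{11} = 1/5 = 1/5

1/5


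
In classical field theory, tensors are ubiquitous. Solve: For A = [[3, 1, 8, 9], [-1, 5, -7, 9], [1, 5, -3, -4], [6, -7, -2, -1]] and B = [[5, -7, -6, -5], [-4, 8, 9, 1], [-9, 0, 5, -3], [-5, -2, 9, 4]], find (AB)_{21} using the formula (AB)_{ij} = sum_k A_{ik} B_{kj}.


(AB)_{ij} = sum_k A_{ik} B_{kj}.
For i=2, j=1:
A_{21} * B_{11} = -1 * 5 = -5
A_{22} * B_{21} = 5 * -4 = -20
A_{23} * B_{31} = -7 * -9 = 63
A_{24} * B_{41} = 9 * -5 = -45
Sum = -5 + -20 + 63 + -45 = -7

-7


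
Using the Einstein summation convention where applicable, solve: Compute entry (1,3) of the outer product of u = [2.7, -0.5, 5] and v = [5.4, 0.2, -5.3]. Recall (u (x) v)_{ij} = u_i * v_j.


The outer product entry T_{ij} = u_i * v_j.
We need i=1, j=3.
u_1 = 2.7, v_3 = -5.3
T_{1,3} = 2.7 * -5.3 = -14.31

-14.31


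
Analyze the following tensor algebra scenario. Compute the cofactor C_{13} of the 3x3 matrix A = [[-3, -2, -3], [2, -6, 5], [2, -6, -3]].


To find cofactor C_{13}, delete row 1 and column 3.
The resulting 2x2 submatrix is: [[2, -6], [2, -6]]
Minor M_{13} = 2*-6 - -6*2
  = -12 - -12 = 0
Sign = (-1)^(1+3) = (-1)^4 = 1
Cofactor C_{13} = 1 * 0 = 0

0


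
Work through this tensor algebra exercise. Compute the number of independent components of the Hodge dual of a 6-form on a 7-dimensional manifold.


The Hodge dual of a p-form on an n-dimensional manifold is an (n-p)-form.
n = 7, p = 6, so dual degree = 7 - 6 = 1
The number of components is C(n, n-p) = C(7, 1) = 7

7


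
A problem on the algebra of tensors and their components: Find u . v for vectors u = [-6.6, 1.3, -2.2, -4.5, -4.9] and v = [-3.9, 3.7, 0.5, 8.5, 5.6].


The inner product u . v = sum of u_i * v_i.
Term-by-term: -6.6 * -3.9, 1.3 * 3.7, -2.2 * 0.5, -4.5 * 8.5, -4.9 * 5.6
Products: 25.74, 4.81, -1.1, -38.25, -27.44
Sum = 25.74 + 4.81 + -1.1 + -38.25 + -27.44 = -36.24

-36.24


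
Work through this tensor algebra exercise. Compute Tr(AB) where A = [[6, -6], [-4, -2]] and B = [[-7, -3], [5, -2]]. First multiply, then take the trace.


Tr(AB) = sum_i (AB)_{ii} where (AB)_{ii} = sum_k A_{ik} B_{ki}.
(AB)_{11} = 6*-7 + -6*5 = -72
(AB)_{22} = -4*-3 + -2*-2 = 16
Tr(AB) = -72 + 16 = -56

-56


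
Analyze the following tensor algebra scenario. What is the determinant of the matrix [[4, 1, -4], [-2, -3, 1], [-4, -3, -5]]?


Expanding along the first row, det(A) = a11*M_11 - a12*M_12 + a13*M_13, where M_1j is the (1,j) minor.
Minor M_11 = -3*-5 - 1*-3 = 18
Minor M_12 = -2*-5 - 1*-4 = 14
Minor M_13 = -2*-3 - -3*-4 = -6
det = 4*(18) - 1*(14) + -4*(-6)
    = 72 - 14 + 24
    = 82

82


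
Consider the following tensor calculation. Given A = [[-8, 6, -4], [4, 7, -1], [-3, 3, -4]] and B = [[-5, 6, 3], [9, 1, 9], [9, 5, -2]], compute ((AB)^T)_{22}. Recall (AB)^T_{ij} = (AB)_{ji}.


(AB)^T_{ij} = (AB)_{ji} = sum_k A_{jk} B_{ki}.
For i=2, j=2 we need (AB)_{22}:
A_{21} * B_{12} = 4 * 6 = 24
A_{22} * B_{22} = 7 * 1 = 7
A_{23} * B_{32} = -1 * 5 = -5
Sum = 24 + 7 + -5 = 26

26


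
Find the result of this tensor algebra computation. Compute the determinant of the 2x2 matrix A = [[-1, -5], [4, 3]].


For a 2x2 matrix [[a, b], [c, d]], det = a*d - b*c.
a = -1, b = -5, c = 4, d = 3
a*d = -1 * 3 = -3
b*c = -5 * 4 = -20
det = -3 - -20 = 17

17


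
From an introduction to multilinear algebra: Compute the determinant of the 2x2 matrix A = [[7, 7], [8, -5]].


For a 2x2 matrix [[a, b], [c, d]], det = a*d - b*c.
a = 7, b = 7, c = 8, d = -5
a*d = 7 * -5 = -35
b*c = 7 * 8 = 56
det = -35 - 56 = -91

-91


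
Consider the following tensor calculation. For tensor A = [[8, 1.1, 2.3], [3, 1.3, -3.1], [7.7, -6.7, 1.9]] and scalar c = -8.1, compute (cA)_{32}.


Scalar multiplication: (cA)_{ij} = c * A_{ij}.
c = -8.1
A_{32} = -6.7
(cA)_{32} = -8.1 * -6.7 = 54.27

54.27


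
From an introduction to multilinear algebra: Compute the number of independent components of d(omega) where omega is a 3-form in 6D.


The exterior derivative of a p-form is a (p+1)-form.
Its number of independent components is C(n, p+1).
n = 6, p+1 = 4
C(6, 4) = 15

15


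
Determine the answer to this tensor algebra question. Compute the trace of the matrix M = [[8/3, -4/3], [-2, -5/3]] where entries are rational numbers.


The trace is the sum of diagonal entries.
Diagonal: M[1,1] = 8/3, M[2,2] = -5/3
Tr(M) = 8/3 + -5/3
Computing step by step:
After adding M[1,1]: 8/3
After adding M[2,2]: 1
Tr(M) = 1

1


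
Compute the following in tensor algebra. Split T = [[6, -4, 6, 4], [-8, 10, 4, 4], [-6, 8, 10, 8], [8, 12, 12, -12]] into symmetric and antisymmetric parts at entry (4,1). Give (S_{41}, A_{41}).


T_{41} = 8
T_{14} = 4
S_{41} = (8 + 4)/2 = 12/2 = 6
A_{41} = (8 - 4)/2 = 4/2 = 2
Check: S + A = 6 + 2 = 8 = T_{41}.

(6, 2)


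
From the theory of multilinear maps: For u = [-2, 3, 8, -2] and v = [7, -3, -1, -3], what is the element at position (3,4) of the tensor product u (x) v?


The outer product entry T_{ij} = u_i * v_j.
We need i=3, j=4.
u_3 = 8, v_4 = -3
T_{3,4} = 8 * -3 = -24

-24


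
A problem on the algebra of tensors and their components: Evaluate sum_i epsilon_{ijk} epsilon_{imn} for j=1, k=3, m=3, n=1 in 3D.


Using the identity: epsilon_{ijk} epsilon_{imn} = delta_{jm} delta_{kn} - delta_{jn} delta_{km}.
delta_{13} = 0
delta_{31} = 0
delta_{11} = 1
delta_{33} = 1
Result = 0 * 0 - 1 * 1 = 0 - 1 = -1

-1


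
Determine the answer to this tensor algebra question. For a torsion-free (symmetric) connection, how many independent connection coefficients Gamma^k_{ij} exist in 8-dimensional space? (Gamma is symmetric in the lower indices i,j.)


Christoffel symbols Gamma^k_{ij} are symmetric in i,j, so there are d * d(d+1)/2 independent symbols.
d = 8
d(d+1)/2 = 8 * 9 / 2 = 36
Total = 8 * 36 = 288

288


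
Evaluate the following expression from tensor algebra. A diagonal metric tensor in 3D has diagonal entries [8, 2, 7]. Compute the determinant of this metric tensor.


For a diagonal metric, the determinant is the product of diagonal entries.
Diagonal entries: 8, 2, 7
det(g) = 8 * 2 * 7 = 112

112


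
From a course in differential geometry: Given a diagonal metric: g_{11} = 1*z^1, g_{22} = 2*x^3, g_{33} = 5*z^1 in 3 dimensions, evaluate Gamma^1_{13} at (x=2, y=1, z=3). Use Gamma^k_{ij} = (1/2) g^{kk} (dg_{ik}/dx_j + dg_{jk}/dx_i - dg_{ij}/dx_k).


For a diagonal metric, Gamma^k_{ij} = (1/2) g^{kk} (dg_{ik}/dx_j + dg_{jk}/dx_i - dg_{ij}/dx_k).
The metric is diagonal, so g_{ab} = 0 for a != b.
At the given point: g_{11} = 3, g_{22} = 16, g_{33} = 15
g^{11} = 1/3
dg_{11}/dx_3 = dg_{11}/dx_3 = 1
dg_{31}/dx_1 = 0 (off-diagonal)
dg_{13}/dx_1 = 0 (off-diagonal)
Numerator = 1 + 0 - 0 = 1
Gamma^1_{13} = 1 / (2 * 3) = 1/6

1/6


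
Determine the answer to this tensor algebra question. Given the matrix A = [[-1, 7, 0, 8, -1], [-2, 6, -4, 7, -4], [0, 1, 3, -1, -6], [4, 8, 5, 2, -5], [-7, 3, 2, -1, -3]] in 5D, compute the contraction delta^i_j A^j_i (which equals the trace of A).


The contraction (trace) of a rank-2 tensor is the sum of its diagonal elements.
Diagonal entries: A[1,1] = -1, A[2,2] = 6, A[3,3] = 3, A[4,4] = 2, A[5,5] = -3
Tr(A) = -1 + 6 + 3 + 2 + -3 = 7

7


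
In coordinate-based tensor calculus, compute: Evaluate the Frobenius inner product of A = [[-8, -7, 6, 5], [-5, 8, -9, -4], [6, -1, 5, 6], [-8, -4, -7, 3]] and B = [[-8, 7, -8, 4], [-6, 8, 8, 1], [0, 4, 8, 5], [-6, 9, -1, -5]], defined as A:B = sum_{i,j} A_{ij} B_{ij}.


A:B = sum over all i,j of A_{ij} * B_{ij}.
Row 1: -8*-8=64, -7*7=-49, 6*-8=-48, 5*4=20 => row sum = -13
Row 2: -5*-6=30, 8*8=64, -9*8=-72, -4*1=-4 => row sum = 18
Row 3: 6*0=0, -1*4=-4, 5*8=40, 6*5=30 => row sum = 66
Row 4: -8*-6=48, -4*9=-36, -7*-1=7, 3*-5=-15 => row sum = 4
Total = -13 + 18 + 66 + 4 = 75

75


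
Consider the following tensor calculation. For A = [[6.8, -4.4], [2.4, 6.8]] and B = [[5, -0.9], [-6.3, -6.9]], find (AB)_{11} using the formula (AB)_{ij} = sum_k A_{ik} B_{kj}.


(AB)_{ij} = sum_k A_{ik} B_{kj}.
For i=1, j=1:
A_{11} * B_{11} = 6.8 * 5 = 34
A_{12} * B_{21} = -4.4 * -6.3 = 27.72
Sum = 34 + 27.72 = 61.72

61.72
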